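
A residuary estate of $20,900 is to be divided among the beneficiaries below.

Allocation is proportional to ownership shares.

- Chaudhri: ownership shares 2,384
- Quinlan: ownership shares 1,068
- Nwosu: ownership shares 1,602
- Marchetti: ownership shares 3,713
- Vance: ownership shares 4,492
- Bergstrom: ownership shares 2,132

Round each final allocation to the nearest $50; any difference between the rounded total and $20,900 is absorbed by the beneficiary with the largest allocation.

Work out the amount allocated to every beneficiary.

Chaudhri: $3,250; Quinlan: $1,450; Nwosu: $2,200; Marchetti: $5,050; Vance: $6,050; Bergstrom: $2,900

Combined ownership shares = 15,391.
Proportional shares: Chaudhri 2,384/15,391 × $20,900 = 3,237.32; Quinlan 1,068/15,391 × $20,900 = 1,450.28; Nwosu 1,602/15,391 × $20,900 = 2,175.41; Marchetti 3,713/15,391 × $20,900 = 5,042.02; Vance 4,492/15,391 × $20,900 = 6,099.85; Bergstrom 2,132/15,391 × $20,900 = 2,895.12.
Rounded to nearest $50: Chaudhri $3,250; Quinlan $1,450; Nwosu $2,200; Marchetti $5,050; Vance $6,100; Bergstrom $2,900. Sum = $20,950.
Difference $20,900 − $20,950 = −$50 applied to largest allocation (Vance): Vance becomes $6,050.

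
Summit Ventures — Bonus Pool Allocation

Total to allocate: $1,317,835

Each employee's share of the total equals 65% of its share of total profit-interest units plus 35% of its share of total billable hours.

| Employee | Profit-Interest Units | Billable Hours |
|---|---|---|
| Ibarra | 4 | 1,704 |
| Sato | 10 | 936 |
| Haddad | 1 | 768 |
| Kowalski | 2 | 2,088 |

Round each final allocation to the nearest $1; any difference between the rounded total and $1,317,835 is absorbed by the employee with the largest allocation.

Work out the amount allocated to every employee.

Ibarra: $344,556 | Sato: $582,431 | Haddad: $114,841 | Kowalski: $276,007

Profit-interest units total 17; billable hours total 5,496.
Blended shares (65% profit-interest units + 35% billable hours): Ibarra 0.2615; Sato 0.4420; Haddad 0.0871; Kowalski 0.2094.
Pro-rata amounts: Ibarra 344,556.47; Sato 582,430.26; Haddad 114,840.87; Kowalski 276,007.39.
After rounding ($1): Ibarra $344,556; Sato $582,430; Haddad $114,841; Kowalski $276,007. Sum = $1,317,834.
Difference $1,317,835 − $1,317,834 = +$1 applied to largest allocation (Sato): Sato becomes $582,431.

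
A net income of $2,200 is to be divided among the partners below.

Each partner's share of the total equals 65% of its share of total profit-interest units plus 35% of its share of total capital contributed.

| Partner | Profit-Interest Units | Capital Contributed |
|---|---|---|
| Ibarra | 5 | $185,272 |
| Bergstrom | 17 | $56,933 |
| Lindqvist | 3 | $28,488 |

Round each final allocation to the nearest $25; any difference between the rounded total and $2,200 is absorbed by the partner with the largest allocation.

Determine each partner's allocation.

Profit-interest units total 25; capital contributed total 270,693.
Combined weights (65% profit-interest units + 35% capital contributed): Ibarra 0.3696; Bergstrom 0.5156; Lindqvist 0.1148.
Pro-rata amounts: Ibarra 813.02; Bergstrom 1,134.35; Lindqvist 252.64.
At nearest $25: Ibarra $825; Bergstrom $1,125; Lindqvist $250. Sum = $2,200.
No rounding difference to absorb.

Ibarra: $825 · Bergstrom: $1,125 · Lindqvist: $250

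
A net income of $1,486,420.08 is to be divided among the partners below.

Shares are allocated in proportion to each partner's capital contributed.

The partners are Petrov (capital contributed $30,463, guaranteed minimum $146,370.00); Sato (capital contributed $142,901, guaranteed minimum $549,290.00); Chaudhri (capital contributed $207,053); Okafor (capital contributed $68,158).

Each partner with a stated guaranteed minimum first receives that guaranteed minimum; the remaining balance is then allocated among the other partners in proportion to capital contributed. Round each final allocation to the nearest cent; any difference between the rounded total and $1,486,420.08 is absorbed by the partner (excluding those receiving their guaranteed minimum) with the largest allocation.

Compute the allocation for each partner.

Petrov: $146,370.00; Sato: $549,290.00; Chaudhri: $594,922.61; Okafor: $195,837.47

Minimums first: Petrov $146,370.00; Sato $549,290.00. Balance $790,760.08.
Balance split over remaining capital contributed 275,211: Chaudhri 594,922.6115 → $594,922.61; Okafor 195,837.4685 → $195,837.47.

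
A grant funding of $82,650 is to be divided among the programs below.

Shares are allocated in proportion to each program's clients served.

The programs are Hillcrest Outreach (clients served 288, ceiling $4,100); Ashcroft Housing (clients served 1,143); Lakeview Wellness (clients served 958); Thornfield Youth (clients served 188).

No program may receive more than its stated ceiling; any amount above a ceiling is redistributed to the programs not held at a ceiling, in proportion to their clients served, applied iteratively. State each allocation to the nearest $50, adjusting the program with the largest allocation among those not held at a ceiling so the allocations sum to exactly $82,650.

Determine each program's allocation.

Combined clients served = 2,577.
Pro-rata shares before constraints: Hillcrest Outreach 9,236.79; Ashcroft Housing 36,658.50; Lakeview Wellness 30,725.15; Thornfield Youth 6,029.57.
Held at cap: Hillcrest Outreach ($4,100); remaining pool $78,550 reallocated over remaining clients served 2,289.
Shares after redistribution: Ashcroft Housing 39,223.53 → $39,200; Lakeview Wellness 32,875.01 → $32,900; Thornfield Youth 6,451.46 → $6,450.

Hillcrest Outreach: $4,100 · Ashcroft Housing: $39,200 · Lakeview Wellness: $32,900 · Thornfield Youth: $6,450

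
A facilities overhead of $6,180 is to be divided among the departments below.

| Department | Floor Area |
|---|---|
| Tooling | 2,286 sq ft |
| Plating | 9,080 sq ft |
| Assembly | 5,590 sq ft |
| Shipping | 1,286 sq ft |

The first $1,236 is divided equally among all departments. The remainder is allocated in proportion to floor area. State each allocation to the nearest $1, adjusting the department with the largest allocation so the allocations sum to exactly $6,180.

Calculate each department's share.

$1,236 shared equally gives $309 per department.
Remainder $4,944 by floor area (total 18,242): Tooling 619.56 → $620; Plating 2,460.89 → $2,461; Assembly 1,515.02 → $1,515; Shipping 348.54 → $349.
Rounding difference −$1 on remainder applied to Plating.
Totals: Tooling $309 + $620 = $929; Plating $309 + $2,460 = $2,769; Assembly $309 + $1,515 = $1,824; Shipping $309 + $349 = $658.

Tooling: $929 | Plating: $2,769 | Assembly: $1,824 | Shipping: $658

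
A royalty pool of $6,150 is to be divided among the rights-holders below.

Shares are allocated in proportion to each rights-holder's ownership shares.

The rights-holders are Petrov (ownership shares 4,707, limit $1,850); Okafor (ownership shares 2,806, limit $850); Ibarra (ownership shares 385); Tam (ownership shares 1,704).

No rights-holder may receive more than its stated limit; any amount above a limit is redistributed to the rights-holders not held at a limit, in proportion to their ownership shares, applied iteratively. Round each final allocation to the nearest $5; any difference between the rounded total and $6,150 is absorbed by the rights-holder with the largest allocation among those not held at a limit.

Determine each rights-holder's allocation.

Petrov: $1,850 · Okafor: $850 · Ibarra: $635 · Tam: $2,815

Total ownership shares = 9,602.
Proportional shares (ignoring caps): Petrov 3,014.79; Okafor 1,797.22; Ibarra 246.59; Tam 1,091.40.
Held at cap: Petrov ($1,850), Okafor ($850); remaining pool $3,450 reallocated over remaining ownership shares 2,089.
Shares after redistribution: Ibarra 635.83 → $635; Tam 2,814.17 → $2,815.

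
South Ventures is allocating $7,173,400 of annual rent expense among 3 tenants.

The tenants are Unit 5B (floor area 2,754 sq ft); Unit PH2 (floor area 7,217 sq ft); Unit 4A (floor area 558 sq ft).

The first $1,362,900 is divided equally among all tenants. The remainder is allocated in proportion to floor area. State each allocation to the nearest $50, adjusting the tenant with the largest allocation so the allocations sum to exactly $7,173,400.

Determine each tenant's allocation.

Unit 5B: $1,974,100; Unit PH2: $4,437,050; Unit 4A: $762,250

$1,362,900 shared equally gives $454,300 per tenant.
Remainder $5,810,500 by floor area (total 10,529): Unit 5B 1,519,813.56 → $1,519,800; Unit PH2 3,982,750.36 → $3,982,750; Unit 4A 307,936.08 → $307,950.
Totals: Unit 5B $454,300 + $1,519,800 = $1,974,100; Unit PH2 $454,300 + $3,982,750 = $4,437,050; Unit 4A $454,300 + $307,950 = $762,250.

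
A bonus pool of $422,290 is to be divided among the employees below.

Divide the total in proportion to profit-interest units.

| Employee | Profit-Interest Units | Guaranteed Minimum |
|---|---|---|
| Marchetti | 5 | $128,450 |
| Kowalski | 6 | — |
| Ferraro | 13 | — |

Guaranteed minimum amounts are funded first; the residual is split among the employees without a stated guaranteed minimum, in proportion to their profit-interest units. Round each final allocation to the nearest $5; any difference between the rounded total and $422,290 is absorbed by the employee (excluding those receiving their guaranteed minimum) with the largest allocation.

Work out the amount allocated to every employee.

Marchetti: $128,450 | Kowalski: $92,790 | Ferraro: $201,050

Guaranteed amounts: Marchetti $128,450. Remaining pool $293,840.
Remaining pool split over remaining profit-interest units 19: Kowalski 92,791.58 → $92,790; Ferraro 201,048.42 → $201,050.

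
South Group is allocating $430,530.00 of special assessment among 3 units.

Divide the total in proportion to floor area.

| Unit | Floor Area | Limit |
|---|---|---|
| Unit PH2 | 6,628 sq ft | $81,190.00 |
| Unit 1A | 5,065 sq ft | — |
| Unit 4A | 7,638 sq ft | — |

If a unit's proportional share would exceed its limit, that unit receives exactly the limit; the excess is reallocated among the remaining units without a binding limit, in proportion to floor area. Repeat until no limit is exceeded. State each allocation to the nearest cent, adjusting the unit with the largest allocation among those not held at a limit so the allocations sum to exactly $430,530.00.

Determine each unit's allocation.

Sum of floor area: 19,331.
Proportional shares (ignoring caps): Unit PH2 147,615.3763; Unit 1A 112,805.0515; Unit 4A 170,109.5722.
Held at cap: Unit PH2 ($81,190.00); residual $349,340.00 reallocated over remaining floor area 12,703.
Remaining shares: Unit 1A 139,290.4904 → $139,290.49; Unit 4A 210,049.5096 → $210,049.51.

Unit PH2: $81,190.00; Unit 1A: $139,290.49; Unit 4A: $210,049.51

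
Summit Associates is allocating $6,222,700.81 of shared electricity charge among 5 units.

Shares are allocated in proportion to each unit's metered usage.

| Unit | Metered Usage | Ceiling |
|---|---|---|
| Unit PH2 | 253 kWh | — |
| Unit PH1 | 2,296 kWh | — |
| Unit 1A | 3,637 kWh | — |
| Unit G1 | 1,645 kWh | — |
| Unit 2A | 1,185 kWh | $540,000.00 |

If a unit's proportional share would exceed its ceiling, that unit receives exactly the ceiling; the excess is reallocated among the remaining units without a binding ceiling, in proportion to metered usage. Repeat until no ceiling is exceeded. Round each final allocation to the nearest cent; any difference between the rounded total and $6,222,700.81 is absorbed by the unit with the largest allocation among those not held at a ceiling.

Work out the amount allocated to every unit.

Unit PH2: $183,593.83; Unit PH1: $1,666,132.17; Unit 1A: $2,639,252.06; Unit G1: $1,193,722.75; Unit 2A: $540,000.00

Total metered usage = 9,016.
Proportional shares (ignoring caps): Unit PH2 174,616.6044; Unit PH1 1,584,662.9392; Unit 1A 2,510,199.9607; Unit G1 1,135,353.0205; Unit 2A 817,868.2853.
Held at cap: Unit 2A ($540,000.00); balance $5,682,700.81 reallocated over remaining metered usage 7,831.
Shares after redistribution: Unit PH2 183,593.8328 → $183,593.83; Unit PH1 1,666,132.1747 → $1,666,132.17; Unit 1A 2,639,252.0554 → $2,639,252.06; Unit G1 1,193,722.7471 → $1,193,722.75.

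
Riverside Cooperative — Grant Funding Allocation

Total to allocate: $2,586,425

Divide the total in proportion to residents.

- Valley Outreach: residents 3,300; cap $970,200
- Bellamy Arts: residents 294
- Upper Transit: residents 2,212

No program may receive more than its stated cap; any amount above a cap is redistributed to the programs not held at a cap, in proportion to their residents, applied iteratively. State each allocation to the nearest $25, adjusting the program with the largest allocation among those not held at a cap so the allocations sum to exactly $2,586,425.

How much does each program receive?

Total residents = 5,806.
Unconstrained shares: Valley Outreach 1,470,065.88; Bellamy Arts 130,969.51; Upper Transit 985,389.61.
Cap binds for Valley Outreach ($970,200); residual $1,616,225 reallocated over remaining residents 2,506.
Remaining shares: Bellamy Arts 189,612.99 → $189,625; Upper Transit 1,426,612.01 → $1,426,600.

Valley Outreach: $970,200 · Bellamy Arts: $189,625 · Upper Transit: $1,426,600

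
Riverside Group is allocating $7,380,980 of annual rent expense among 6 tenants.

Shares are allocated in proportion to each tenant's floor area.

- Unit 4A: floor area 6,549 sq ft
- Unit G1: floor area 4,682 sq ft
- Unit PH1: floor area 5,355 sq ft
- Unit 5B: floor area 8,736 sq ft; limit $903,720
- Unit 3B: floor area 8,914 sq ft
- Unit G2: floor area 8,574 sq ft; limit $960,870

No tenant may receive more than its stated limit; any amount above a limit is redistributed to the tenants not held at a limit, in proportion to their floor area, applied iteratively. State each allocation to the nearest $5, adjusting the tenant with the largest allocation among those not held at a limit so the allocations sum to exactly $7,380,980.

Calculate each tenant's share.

Combined floor area = 42,810.
Pro-rata shares before constraints: Unit 4A 1,129,129.60; Unit G1 807,235.42; Unit PH1 923,269.05; Unit 5B 1,506,195.78; Unit 3B 1,536,885.21; Unit G2 1,478,264.95.
Cap binds for Unit 5B ($903,720), Unit G2 ($960,870); balance $5,516,390 reallocated over remaining floor area 25,500.
Remaining shares: Unit 4A 1,416,738.75 → $1,416,740; Unit G1 1,012,852.47 → $1,012,850; Unit PH1 1,158,441.90 → $1,158,440; Unit 3B 1,928,356.88 → $1,928,355.
Rounding difference +$5 applied to Unit 3B → $1,928,360.

Unit 4A: $1,416,740 · Unit G1: $1,012,850 · Unit PH1: $1,158,440 · Unit 5B: $903,720 · Unit 3B: $1,928,360 · Unit G2: $960,870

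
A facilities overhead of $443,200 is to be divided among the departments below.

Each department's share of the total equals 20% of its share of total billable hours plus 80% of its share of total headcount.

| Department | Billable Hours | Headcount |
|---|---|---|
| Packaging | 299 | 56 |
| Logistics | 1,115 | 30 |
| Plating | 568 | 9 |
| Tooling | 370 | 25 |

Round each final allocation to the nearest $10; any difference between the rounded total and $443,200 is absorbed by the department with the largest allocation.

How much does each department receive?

Packaging: $176,730 | Logistics: $130,660 | Plating: $48,000 | Tooling: $87,810

Billable hours total 2,352; headcount total 120.
Combined weights (20% billable hours + 80% headcount): Packaging 0.3988; Logistics 0.2948; Plating 0.1083; Tooling 0.1981.
Unrounded shares: Packaging 176,729.77; Logistics 130,661.09; Plating 47,998.26; Tooling 87,810.88.
After rounding ($10): Packaging $176,730; Logistics $130,660; Plating $48,000; Tooling $87,810. Sum = $443,200.
Sum already equals the total — no adjustment.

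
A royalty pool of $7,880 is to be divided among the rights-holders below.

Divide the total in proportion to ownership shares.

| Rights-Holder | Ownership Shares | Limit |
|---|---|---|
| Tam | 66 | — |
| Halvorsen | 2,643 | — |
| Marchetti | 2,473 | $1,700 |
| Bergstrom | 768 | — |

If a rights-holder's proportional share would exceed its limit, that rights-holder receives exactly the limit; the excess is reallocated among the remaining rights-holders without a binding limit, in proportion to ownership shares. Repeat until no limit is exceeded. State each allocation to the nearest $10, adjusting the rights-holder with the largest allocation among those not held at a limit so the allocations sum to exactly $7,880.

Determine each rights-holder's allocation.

Total ownership shares = 5,950.
Proportional shares (ignoring caps): Tam 87.41; Halvorsen 3,500.31; Marchetti 3,275.17; Bergstrom 1,017.12.
Cap binds for Marchetti ($1,700); balance $6,180 reallocated over remaining ownership shares 3,477.
Remaining shares: Tam 117.31 → $120; Halvorsen 4,697.65 → $4,700; Bergstrom 1,365.04 → $1,370.
Rounding difference −$10 applied to Halvorsen → $4,690.

Tam: $120 · Halvorsen: $4,690 · Marchetti: $1,700 · Bergstrom: $1,370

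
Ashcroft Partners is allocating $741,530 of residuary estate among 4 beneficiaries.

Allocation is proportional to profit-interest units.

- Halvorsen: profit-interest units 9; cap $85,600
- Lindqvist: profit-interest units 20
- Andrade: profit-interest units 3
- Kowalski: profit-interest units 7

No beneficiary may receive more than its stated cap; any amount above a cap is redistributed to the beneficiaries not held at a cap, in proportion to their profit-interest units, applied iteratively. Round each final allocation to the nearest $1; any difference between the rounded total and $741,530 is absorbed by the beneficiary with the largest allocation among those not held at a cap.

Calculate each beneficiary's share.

Halvorsen: $85,600 · Lindqvist: $437,287 · Andrade: $65,593 · Kowalski: $153,050

Profit-interest units total: 39.
Pro-rata shares before constraints: Halvorsen 171,122.31; Lindqvist 380,271.79; Andrade 57,040.77; Kowalski 133,095.13.
Capped: Halvorsen ($85,600); balance $655,930 reallocated over remaining profit-interest units 30.
Shares after redistribution: Lindqvist 437,286.67 → $437,287; Andrade 65,593.00 → $65,593; Kowalski 153,050.33 → $153,050.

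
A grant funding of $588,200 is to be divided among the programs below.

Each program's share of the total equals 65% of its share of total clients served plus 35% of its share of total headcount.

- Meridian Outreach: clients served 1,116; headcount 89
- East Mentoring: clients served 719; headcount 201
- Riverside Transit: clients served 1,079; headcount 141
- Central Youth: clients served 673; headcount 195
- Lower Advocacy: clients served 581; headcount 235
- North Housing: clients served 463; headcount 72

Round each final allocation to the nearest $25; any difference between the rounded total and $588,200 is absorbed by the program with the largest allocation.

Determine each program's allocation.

Meridian Outreach: $111,775; East Mentoring: $103,700; Riverside Transit: $120,200; Central Youth: $98,600; Lower Advocacy: $99,825; North Housing: $54,100

Clients served total 4,631; headcount total 933.
Blended shares (65% clients served + 35% headcount): Meridian Outreach 0.1900; East Mentoring 0.1763; Riverside Transit 0.2043; Central Youth 0.1676; Lower Advocacy 0.1697; North Housing 0.0920.
Raw shares: Meridian Outreach 111,773.86; East Mentoring 103,711.22; Riverside Transit 120,193.18; Central Youth 98,589.59; Lower Advocacy 99,820.33; North Housing 54,111.82.
At nearest $25: Meridian Outreach $111,775; East Mentoring $103,700; Riverside Transit $120,200; Central Youth $98,600; Lower Advocacy $99,825; North Housing $54,100. Sum = $588,200.
Sum already equals the total — no adjustment.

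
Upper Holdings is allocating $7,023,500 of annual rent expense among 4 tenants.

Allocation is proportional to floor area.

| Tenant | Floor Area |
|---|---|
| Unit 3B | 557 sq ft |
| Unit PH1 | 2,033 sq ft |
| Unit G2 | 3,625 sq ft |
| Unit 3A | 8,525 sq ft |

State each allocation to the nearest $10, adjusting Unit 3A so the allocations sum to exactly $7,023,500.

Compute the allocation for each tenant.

Combined floor area = 14,740.
Raw shares: Unit 3B 557/14,740 × $7,023,500 = 265,406.34; Unit PH1 2,033/14,740 × $7,023,500 = 968,709.33; Unit G2 3,625/14,740 × $7,023,500 = 1,727,285.45; Unit 3A 8,525/14,740 × $7,023,500 = 4,062,098.88.
At nearest $10: Unit 3B $265,410; Unit PH1 $968,710; Unit G2 $1,727,290; Unit 3A $4,062,100. Sum = $7,023,510.
Difference $7,023,500 − $7,023,510 = −$10 applied to Unit 3A: Unit 3A becomes $4,062,090.

Unit 3B: $265,410 | Unit PH1: $968,710 | Unit G2: $1,727,290 | Unit 3A: $4,062,090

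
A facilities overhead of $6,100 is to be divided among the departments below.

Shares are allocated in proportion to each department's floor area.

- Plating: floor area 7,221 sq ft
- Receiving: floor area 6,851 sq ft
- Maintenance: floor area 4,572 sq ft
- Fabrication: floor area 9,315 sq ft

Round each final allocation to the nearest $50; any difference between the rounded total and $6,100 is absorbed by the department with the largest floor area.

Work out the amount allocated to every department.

Combined floor area = 27,959.
Pro-rata amounts: Plating 7,221/27,959 × $6,100 = 1,575.45; Receiving 6,851/27,959 × $6,100 = 1,494.73; Maintenance 4,572/27,959 × $6,100 = 997.50; Fabrication 9,315/27,959 × $6,100 = 2,032.32.
After rounding ($50): Plating $1,600; Receiving $1,500; Maintenance $1,000; Fabrication $2,050. Sum = $6,150.
Difference $6,100 − $6,150 = −$50 applied to largest floor area (Fabrication): Fabrication becomes $2,000.

Plating: $1,600 · Receiving: $1,500 · Maintenance: $1,000 · Fabrication: $2,000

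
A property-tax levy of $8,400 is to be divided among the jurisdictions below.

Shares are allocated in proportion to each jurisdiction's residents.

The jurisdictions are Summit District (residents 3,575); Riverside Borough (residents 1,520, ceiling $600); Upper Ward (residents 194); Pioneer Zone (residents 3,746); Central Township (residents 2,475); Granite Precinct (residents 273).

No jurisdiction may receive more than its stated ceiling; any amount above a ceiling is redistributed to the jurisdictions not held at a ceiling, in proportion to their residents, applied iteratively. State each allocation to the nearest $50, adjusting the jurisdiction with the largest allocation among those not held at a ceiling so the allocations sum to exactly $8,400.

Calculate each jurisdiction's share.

Combined residents = 11,783.
Proportional shares (ignoring caps): Summit District 2,548.59; Riverside Borough 1,083.60; Upper Ward 138.30; Pioneer Zone 2,670.49; Central Township 1,764.41; Granite Precinct 194.62.
Cap binds for Riverside Borough ($600); residual $7,800 reallocated over remaining residents 10,263.
Shares after redistribution: Summit District 2,717.04 → $2,700; Upper Ward 147.44 → $150; Pioneer Zone 2,847.00 → $2,850; Central Township 1,881.03 → $1,900; Granite Precinct 207.48 → $200.

Summit District: $2,700; Riverside Borough: $600; Upper Ward: $150; Pioneer Zone: $2,850; Central Township: $1,900; Granite Precinct: $200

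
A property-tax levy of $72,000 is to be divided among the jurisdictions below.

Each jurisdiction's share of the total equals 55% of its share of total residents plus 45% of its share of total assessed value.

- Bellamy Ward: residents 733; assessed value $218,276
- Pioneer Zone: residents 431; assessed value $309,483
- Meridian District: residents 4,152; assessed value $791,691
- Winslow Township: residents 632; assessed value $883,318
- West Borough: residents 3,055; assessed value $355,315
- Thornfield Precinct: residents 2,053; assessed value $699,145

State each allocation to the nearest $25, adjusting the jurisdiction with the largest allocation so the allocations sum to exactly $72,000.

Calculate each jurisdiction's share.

Bellamy Ward: $4,800; Pioneer Zone: $4,625; Meridian District: $22,750; Winslow Township: $11,050; West Borough: $14,475; Thornfield Precinct: $14,300

Residents total 11,056; assessed value total 3,257,228.
Composite weights (55% residents + 45% assessed value): Bellamy Ward 0.0666; Pioneer Zone 0.0642; Meridian District 0.3159; Winslow Township 0.1535; West Borough 0.2011; Thornfield Precinct 0.1987.
Proportional shares: Bellamy Ward 4,796.65; Pioneer Zone 4,622.20; Meridian District 22,746.53; Winslow Township 11,050.14; West Borough 14,476.65; Thornfield Precinct 14,307.84.
After rounding ($25): Bellamy Ward $4,800; Pioneer Zone $4,625; Meridian District $22,750; Winslow Township $11,050; West Borough $14,475; Thornfield Precinct $14,300. Sum = $72,000.
Sum already equals the total — no adjustment.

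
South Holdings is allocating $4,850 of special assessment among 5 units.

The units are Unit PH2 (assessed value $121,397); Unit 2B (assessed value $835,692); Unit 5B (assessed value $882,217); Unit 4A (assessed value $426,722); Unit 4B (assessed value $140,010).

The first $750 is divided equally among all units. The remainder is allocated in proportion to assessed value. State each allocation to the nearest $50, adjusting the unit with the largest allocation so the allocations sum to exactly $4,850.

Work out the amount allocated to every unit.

First tranche $750 split equally: $150 each.
Remainder $4,100 by assessed value (total 2,406,038): Unit PH2 206.87 → $200; Unit 2B 1,424.06 → $1,400; Unit 5B 1,503.34 → $1,500; Unit 4A 727.15 → $750; Unit 4B 238.58 → $250.
Totals: Unit PH2 $150 + $200 = $350; Unit 2B $150 + $1,400 = $1,550; Unit 5B $150 + $1,500 = $1,650; Unit 4A $150 + $750 = $900; Unit 4B $150 + $250 = $400.

Unit PH2: $350 · Unit 2B: $1,550 · Unit 5B: $1,650 · Unit 4A: $900 · Unit 4B: $400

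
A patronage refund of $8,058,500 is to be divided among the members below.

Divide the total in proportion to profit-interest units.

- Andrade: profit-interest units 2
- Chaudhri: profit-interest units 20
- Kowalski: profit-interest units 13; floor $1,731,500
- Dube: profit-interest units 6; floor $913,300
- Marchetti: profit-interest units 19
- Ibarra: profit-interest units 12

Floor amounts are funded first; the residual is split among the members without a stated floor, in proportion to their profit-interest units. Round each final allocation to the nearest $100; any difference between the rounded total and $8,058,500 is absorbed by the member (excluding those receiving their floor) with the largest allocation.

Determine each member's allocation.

Fund the minimums — Kowalski $1,731,500; Dube $913,300. Balance $5,413,700.
Balance split over remaining profit-interest units 53: Andrade 204,290.57 → $204,300; Chaudhri 2,042,905.66 → $2,042,900; Marchetti 1,940,760.38 → $1,940,800; Ibarra 1,225,743.40 → $1,225,700.

Andrade: $204,300; Chaudhri: $2,042,900; Kowalski: $1,731,500; Dube: $913,300; Marchetti: $1,940,800; Ibarra: $1,225,700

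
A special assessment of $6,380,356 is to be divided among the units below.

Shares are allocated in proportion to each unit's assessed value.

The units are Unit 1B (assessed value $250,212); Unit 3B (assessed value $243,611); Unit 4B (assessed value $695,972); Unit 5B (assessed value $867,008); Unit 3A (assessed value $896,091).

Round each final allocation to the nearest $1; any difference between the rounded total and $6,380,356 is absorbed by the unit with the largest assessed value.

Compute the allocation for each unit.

Unit 1B: $540,636; Unit 3B: $526,373; Unit 4B: $1,503,796; Unit 5B: $1,873,355; Unit 3A: $1,936,196

Combined assessed value = 2,952,894.
Proportional shares: Unit 1B 250,212/2,952,894 × $6,380,356 = 540,636.28; Unit 3B 243,611/2,952,894 × $6,380,356 = 526,373.42; Unit 4B 695,972/2,952,894 × $6,380,356 = 1,503,795.64; Unit 5B 867,008/2,952,894 × $6,380,356 = 1,873,355.32; Unit 3A 896,091/2,952,894 × $6,380,356 = 1,936,195.34.
At nearest $1: Unit 1B $540,636; Unit 3B $526,373; Unit 4B $1,503,796; Unit 5B $1,873,355; Unit 3A $1,936,195. Sum = $6,380,355.
Difference $6,380,356 − $6,380,355 = +$1 applied to largest assessed value (Unit 3A): Unit 3A becomes $1,936,196.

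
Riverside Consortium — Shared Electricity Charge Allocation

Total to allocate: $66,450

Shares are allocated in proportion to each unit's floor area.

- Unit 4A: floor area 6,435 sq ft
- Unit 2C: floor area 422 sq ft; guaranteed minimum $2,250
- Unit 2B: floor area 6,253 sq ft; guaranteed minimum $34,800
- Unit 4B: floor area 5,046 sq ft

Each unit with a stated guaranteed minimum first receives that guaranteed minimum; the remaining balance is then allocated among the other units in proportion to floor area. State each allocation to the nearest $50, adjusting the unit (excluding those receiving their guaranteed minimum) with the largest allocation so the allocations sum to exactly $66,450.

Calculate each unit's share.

Minimums first: Unit 2C $2,250; Unit 2B $34,800. Remaining pool $29,400.
Remaining pool split over remaining floor area 11,481: Unit 4A 16,478.44 → $16,500; Unit 4B 12,921.56 → $12,900.

Unit 4A: $16,500 · Unit 2C: $2,250 · Unit 2B: $34,800 · Unit 4B: $12,900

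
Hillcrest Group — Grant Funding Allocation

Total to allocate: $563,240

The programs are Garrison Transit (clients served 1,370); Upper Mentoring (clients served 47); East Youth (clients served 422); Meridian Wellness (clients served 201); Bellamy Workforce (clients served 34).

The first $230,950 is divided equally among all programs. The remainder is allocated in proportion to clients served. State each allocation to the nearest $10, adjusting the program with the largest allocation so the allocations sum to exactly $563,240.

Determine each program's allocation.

First tranche $230,950 split equally: $46,190 each.
Remainder $332,290 by clients served (total 2,074): Garrison Transit 219,497.25 → $219,500; Upper Mentoring 7,530.20 → $7,530; East Youth 67,611.56 → $67,610; Meridian Wellness 32,203.61 → $32,200; Bellamy Workforce 5,447.38 → $5,450.
Totals: Garrison Transit $46,190 + $219,500 = $265,690; Upper Mentoring $46,190 + $7,530 = $53,720; East Youth $46,190 + $67,610 = $113,800; Meridian Wellness $46,190 + $32,200 = $78,390; Bellamy Workforce $46,190 + $5,450 = $51,640.

Garrison Transit: $265,690 · Upper Mentoring: $53,720 · East Youth: $113,800 · Meridian Wellness: $78,390 · Bellamy Workforce: $51,640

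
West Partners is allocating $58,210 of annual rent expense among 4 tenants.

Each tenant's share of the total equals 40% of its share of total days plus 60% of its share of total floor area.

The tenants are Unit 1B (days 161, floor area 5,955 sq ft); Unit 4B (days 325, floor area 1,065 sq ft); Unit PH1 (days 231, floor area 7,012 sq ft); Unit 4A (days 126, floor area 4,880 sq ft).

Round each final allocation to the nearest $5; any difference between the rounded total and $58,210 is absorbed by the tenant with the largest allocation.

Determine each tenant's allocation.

Days total 843; floor area total 18,912.
Composite weights (40% days + 60% floor area): Unit 1B 0.2653; Unit 4B 0.1880; Unit PH1 0.3321; Unit 4A 0.2146.
Unrounded shares: Unit 1B 15,444.36; Unit 4B 10,943.43; Unit PH1 19,329.82; Unit 4A 12,492.38.
Rounded to nearest $5: Unit 1B $15,445; Unit 4B $10,945; Unit PH1 $19,330; Unit 4A $12,490. Sum = $58,210.
No rounding difference to absorb.

Unit 1B: $15,445; Unit 4B: $10,945; Unit PH1: $19,330; Unit 4A: $12,490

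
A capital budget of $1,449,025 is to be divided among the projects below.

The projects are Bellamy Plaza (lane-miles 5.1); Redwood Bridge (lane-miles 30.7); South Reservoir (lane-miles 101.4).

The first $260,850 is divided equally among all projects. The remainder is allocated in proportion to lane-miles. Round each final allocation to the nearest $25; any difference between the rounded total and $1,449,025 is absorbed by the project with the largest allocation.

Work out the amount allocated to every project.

Bellamy Plaza: $131,125; Redwood Bridge: $352,825; South Reservoir: $965,075

$260,850 shared equally gives $86,950 per project.
Remainder $1,188,175 by lane-miles (total 137.2): Bellamy Plaza 44,166.85 → $44,175; Redwood Bridge 265,867.15 → $265,875; South Reservoir 878,141.00 → $878,150.
Rounding difference −$25 on remainder applied to South Reservoir.
Totals: Bellamy Plaza $86,950 + $44,175 = $131,125; Redwood Bridge $86,950 + $265,875 = $352,825; South Reservoir $86,950 + $878,125 = $965,075.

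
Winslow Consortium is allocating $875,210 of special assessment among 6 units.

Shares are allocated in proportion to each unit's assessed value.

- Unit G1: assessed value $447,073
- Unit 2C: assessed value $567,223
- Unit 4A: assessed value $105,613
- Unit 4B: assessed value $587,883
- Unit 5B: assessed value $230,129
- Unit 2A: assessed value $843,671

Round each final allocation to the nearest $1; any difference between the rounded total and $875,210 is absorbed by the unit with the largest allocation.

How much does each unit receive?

Combined assessed value = 2,781,592.
Pro-rata amounts: Unit G1 447,073/2,781,592 × $875,210 = 140,668.64; Unit 2C 567,223/2,781,592 × $875,210 = 178,473.06; Unit 4A 105,613/2,781,592 × $875,210 = 33,230.45; Unit 4B 587,883/2,781,592 × $875,210 = 184,973.60; Unit 5B 230,129/2,781,592 × $875,210 = 72,408.61; Unit 2A 843,671/2,781,592 × $875,210 = 265,455.64.
After rounding ($1): Unit G1 $140,669; Unit 2C $178,473; Unit 4A $33,230; Unit 4B $184,974; Unit 5B $72,409; Unit 2A $265,456. Sum = $875,211.
Difference $875,210 − $875,211 = −$1 applied to largest allocation (Unit 2A): Unit 2A becomes $265,455.

Unit G1: $140,669 | Unit 2C: $178,473 | Unit 4A: $33,230 | Unit 4B: $184,974 | Unit 5B: $72,409 | Unit 2A: $265,455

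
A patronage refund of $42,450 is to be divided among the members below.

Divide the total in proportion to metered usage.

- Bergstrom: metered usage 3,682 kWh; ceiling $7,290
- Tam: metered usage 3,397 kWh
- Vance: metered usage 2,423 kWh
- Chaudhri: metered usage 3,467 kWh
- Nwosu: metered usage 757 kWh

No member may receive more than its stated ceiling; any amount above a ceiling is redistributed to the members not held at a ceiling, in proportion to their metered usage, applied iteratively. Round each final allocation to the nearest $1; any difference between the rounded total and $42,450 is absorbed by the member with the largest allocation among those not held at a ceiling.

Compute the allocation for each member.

Bergstrom: $7,290; Tam: $11,892; Vance: $8,482; Chaudhri: $12,136; Nwosu: $2,650

Sum of metered usage: 13,726.
Pro-rata shares before constraints: Bergstrom 11,387.21; Tam 10,505.80; Vance 7,493.54; Chaudhri 10,722.29; Nwosu 2,341.15.
Held at cap: Bergstrom ($7,290); balance $35,160 reallocated over remaining metered usage 10,044.
Shares after redistribution: Tam 11,891.53 → $11,892; Vance 8,481.95 → $8,482; Chaudhri 12,136.57 → $12,137; Nwosu 2,649.95 → $2,650.
Rounding difference −$1 applied to Chaudhri → $12,136.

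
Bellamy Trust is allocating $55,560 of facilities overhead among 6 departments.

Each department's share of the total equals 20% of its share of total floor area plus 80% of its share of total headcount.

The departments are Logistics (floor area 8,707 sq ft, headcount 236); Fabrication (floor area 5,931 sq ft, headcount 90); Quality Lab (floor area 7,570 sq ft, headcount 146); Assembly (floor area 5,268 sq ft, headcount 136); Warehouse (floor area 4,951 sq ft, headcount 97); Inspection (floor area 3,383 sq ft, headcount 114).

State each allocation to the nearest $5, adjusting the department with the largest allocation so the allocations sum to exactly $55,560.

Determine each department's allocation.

Floor area total 35,810; headcount total 819.
Blended shares (20% floor area + 80% headcount): Logistics 0.2792; Fabrication 0.1210; Quality Lab 0.1849; Assembly 0.1623; Warehouse 0.1224; Inspection 0.1302.
Unrounded shares: Logistics 15,509.79; Fabrication 6,724.81; Quality Lab 10,272.58; Assembly 9,015.55; Warehouse 6,800.61; Inspection 7,236.66.
At nearest $5: Logistics $15,510; Fabrication $6,725; Quality Lab $10,275; Assembly $9,015; Warehouse $6,800; Inspection $7,235. Sum = $55,560.
Rounded total matches; no reconciliation needed.

Logistics: $15,510 · Fabrication: $6,725 · Quality Lab: $10,275 · Assembly: $9,015 · Warehouse: $6,800 · Inspection: $7,235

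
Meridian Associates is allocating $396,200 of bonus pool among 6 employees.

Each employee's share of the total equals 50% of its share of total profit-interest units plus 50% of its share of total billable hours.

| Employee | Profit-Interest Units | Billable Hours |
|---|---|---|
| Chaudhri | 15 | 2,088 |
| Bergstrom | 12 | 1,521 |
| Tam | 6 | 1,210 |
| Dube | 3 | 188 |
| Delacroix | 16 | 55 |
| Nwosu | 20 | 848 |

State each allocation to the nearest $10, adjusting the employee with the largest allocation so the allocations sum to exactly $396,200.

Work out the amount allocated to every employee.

Chaudhri: $111,250; Bergstrom: $84,000; Tam: $57,070; Dube: $14,560; Delacroix: $45,870; Nwosu: $83,450

Totals — profit-interest units 72, billable hours 5,910.
Blended shares (50% profit-interest units + 50% billable hours): Chaudhri 0.2808; Bergstrom 0.2120; Tam 0.1440; Dube 0.0367; Delacroix 0.1158; Nwosu 0.2106.
Unrounded shares: Chaudhri 111,259.46; Bergstrom 83,999.76; Tam 57,066.88; Dube 14,555.82; Delacroix 45,865.79; Nwosu 83,452.28.
After rounding ($10): Chaudhri $111,260; Bergstrom $84,000; Tam $57,070; Dube $14,560; Delacroix $45,870; Nwosu $83,450. Sum = $396,210.
Difference $396,200 − $396,210 = −$10 applied to largest allocation (Chaudhri): Chaudhri becomes $111,250.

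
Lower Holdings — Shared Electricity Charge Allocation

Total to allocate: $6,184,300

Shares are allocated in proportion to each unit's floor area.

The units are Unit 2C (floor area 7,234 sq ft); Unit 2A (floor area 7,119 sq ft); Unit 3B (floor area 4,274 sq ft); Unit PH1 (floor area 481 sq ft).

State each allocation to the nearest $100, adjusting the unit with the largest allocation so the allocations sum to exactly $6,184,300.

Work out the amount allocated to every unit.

Sum of floor area: 19,108.
Proportional shares: Unit 2C 7,234/19,108 × $6,184,300 = 2,341,282.51; Unit 2A 7,119/19,108 × $6,184,300 = 2,304,062.79; Unit 3B 4,274/19,108 × $6,184,300 = 1,383,279.16; Unit PH1 481/19,108 × $6,184,300 = 155,675.54.
At nearest $100: Unit 2C $2,341,300; Unit 2A $2,304,100; Unit 3B $1,383,300; Unit PH1 $155,700. Sum = $6,184,400.
Difference $6,184,300 − $6,184,400 = −$100 applied to largest allocation (Unit 2C): Unit 2C becomes $2,341,200.

Unit 2C: $2,341,200 | Unit 2A: $2,304,100 | Unit 3B: $1,383,300 | Unit PH1: $155,700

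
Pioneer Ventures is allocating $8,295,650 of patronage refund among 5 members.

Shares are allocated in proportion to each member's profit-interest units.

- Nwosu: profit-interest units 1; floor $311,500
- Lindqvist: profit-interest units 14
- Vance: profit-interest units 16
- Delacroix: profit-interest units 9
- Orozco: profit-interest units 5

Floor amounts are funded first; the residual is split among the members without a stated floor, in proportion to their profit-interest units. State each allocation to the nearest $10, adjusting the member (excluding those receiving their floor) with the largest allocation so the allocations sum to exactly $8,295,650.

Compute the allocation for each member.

Nwosu: $311,500 · Lindqvist: $2,540,410 · Vance: $2,903,330 · Delacroix: $1,633,120 · Orozco: $907,290

Fund the minimums — Nwosu $311,500. Balance $7,984,150.
Balance split over remaining profit-interest units 44: Lindqvist 2,540,411.36 → $2,540,410; Vance 2,903,327.27 → $2,903,330; Delacroix 1,633,121.59 → $1,633,120; Orozco 907,289.77 → $907,290.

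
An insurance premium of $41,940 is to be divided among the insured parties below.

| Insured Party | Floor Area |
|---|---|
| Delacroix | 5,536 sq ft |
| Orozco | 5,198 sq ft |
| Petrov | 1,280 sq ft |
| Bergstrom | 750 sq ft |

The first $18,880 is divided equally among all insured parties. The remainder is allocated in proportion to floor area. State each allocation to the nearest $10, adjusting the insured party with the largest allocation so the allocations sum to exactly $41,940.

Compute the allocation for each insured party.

Delacroix: $14,730 | Orozco: $14,110 | Petrov: $7,030 | Bergstrom: $6,070

Equal tier: $18,880 ÷ 4 = $4,720 apiece.
Remainder $23,060 by floor area (total 12,764): Delacroix 10,001.58 → $10,000; Orozco 9,390.93 → $9,390; Petrov 2,312.50 → $2,310; Bergstrom 1,354.98 → $1,350.
Rounding difference +$10 on remainder applied to Delacroix.
Totals: Delacroix $4,720 + $10,010 = $14,730; Orozco $4,720 + $9,390 = $14,110; Petrov $4,720 + $2,310 = $7,030; Bergstrom $4,720 + $1,350 = $6,070.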